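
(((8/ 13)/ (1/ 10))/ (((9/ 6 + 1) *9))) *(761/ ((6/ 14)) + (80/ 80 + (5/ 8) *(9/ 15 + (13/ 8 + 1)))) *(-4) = -683014/ 351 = -1945.91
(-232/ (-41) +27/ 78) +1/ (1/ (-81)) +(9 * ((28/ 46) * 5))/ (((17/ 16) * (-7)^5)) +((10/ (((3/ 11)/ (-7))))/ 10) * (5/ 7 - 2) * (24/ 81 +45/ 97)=-49.91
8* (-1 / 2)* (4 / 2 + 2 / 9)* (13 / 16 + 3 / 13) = -9.27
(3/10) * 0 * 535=0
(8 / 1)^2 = 64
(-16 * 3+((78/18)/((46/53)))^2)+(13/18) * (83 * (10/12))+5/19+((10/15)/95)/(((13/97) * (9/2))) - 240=-278108243/1306630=-212.84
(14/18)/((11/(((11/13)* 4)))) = 28/117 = 0.24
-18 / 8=-9 / 4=-2.25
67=67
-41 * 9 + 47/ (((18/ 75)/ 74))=42368/ 3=14122.67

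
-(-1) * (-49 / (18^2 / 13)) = -637 / 324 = -1.97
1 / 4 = 0.25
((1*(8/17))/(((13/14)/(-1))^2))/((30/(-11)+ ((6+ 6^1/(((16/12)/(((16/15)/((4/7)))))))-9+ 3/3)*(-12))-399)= -86240/75614487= -0.00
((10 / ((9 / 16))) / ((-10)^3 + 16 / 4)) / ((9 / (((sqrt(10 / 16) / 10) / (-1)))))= sqrt(10) / 20169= 0.00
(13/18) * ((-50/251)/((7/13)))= -4225/15813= -0.27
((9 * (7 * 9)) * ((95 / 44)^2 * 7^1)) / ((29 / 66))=107460675 / 2552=42108.41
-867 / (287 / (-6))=18.13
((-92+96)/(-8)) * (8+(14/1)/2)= -15/2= -7.50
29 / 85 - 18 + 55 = 3174 / 85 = 37.34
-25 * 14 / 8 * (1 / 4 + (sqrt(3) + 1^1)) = -175 * sqrt(3) / 4 - 875 / 16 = -130.46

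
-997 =-997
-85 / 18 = -4.72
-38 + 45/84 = -1049/28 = -37.46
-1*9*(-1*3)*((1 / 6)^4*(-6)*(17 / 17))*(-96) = 12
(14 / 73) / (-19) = -14 / 1387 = -0.01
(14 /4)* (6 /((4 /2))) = 21 /2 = 10.50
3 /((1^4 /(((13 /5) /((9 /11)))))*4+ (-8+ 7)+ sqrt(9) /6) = 858 /217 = 3.95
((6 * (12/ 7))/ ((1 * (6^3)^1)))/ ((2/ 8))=4/ 21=0.19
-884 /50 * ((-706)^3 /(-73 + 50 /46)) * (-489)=874667665603992 /20675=42305570283.14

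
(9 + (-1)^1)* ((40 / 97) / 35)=64 / 679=0.09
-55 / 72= -0.76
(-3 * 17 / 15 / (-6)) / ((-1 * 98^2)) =-17 / 288120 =-0.00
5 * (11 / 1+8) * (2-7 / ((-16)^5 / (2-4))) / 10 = 19.00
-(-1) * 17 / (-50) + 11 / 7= 431 / 350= 1.23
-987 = -987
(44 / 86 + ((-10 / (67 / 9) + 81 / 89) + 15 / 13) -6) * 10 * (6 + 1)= -1112457220 / 3333317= -333.74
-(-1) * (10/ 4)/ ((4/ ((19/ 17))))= 95/ 136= 0.70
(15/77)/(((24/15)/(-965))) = -72375/616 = -117.49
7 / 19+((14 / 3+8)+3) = 914 / 57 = 16.04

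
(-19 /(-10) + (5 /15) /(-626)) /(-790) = -4459 /1854525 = -0.00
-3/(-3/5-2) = 15/13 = 1.15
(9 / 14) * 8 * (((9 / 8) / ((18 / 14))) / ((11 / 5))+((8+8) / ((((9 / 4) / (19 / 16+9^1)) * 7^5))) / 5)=26528401 / 12941390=2.05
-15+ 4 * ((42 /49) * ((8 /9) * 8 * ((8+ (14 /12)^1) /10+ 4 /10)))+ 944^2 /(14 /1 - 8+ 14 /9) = 631684219 /5355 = 117961.57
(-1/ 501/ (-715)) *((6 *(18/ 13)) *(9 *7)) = 0.00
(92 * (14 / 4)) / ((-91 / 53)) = -2438 / 13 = -187.54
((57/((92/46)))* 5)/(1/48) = 6840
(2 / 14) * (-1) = -1 / 7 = -0.14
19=19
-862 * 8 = -6896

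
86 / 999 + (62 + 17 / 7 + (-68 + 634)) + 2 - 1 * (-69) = 701.51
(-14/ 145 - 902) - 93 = -144289/ 145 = -995.10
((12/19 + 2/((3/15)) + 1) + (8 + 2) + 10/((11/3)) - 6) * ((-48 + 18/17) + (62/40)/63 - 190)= -6490609087/1492260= -4349.52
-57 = -57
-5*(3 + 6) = -45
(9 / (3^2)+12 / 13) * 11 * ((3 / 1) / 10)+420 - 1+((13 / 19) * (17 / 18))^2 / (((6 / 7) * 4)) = 15526503043 / 36492768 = 425.47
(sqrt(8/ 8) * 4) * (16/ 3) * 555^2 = 6571200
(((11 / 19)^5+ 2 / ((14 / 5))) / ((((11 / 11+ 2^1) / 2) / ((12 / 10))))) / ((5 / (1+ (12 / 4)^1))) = 216125632 / 433317325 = 0.50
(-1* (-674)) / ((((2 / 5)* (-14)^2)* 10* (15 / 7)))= 337 / 840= 0.40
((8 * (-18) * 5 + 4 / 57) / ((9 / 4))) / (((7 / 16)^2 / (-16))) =672333824 / 25137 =26746.78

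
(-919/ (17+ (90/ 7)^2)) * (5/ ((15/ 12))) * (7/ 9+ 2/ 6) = -1801240/ 80397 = -22.40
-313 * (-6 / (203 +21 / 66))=13772 / 1491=9.24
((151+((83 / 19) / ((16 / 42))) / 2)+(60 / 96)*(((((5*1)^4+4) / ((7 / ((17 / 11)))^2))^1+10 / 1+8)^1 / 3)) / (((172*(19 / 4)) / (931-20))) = 822006923449 / 4417721616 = 186.07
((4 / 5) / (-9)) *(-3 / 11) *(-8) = -32 / 165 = -0.19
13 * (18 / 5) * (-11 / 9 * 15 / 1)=-858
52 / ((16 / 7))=91 / 4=22.75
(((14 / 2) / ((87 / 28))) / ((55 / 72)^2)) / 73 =338688 / 6403925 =0.05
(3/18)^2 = 1/36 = 0.03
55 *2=110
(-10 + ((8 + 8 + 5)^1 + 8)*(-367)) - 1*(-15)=-10638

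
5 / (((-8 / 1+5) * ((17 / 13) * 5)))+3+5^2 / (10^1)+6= 1147 / 102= 11.25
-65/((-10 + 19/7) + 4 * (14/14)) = 455/23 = 19.78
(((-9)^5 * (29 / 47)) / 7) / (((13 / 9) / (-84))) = 184941468 / 611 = 302686.53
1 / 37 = 0.03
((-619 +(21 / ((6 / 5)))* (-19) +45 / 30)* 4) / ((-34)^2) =-950 / 289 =-3.29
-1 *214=-214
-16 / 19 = -0.84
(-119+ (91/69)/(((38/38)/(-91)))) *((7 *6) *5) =-1154440/23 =-50193.04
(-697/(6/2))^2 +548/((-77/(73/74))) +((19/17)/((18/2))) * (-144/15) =53970.56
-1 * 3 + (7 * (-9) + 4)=-62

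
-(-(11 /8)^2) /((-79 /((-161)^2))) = -3136441 /5056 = -620.34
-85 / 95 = -0.89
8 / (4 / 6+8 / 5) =60 / 17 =3.53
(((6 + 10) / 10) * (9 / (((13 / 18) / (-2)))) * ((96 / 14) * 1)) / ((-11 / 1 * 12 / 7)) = 10368 / 715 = 14.50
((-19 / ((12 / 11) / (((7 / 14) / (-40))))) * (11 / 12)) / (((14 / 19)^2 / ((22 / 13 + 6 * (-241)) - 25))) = -5284221613 / 9784320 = -540.07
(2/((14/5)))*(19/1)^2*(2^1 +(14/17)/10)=63897/119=536.95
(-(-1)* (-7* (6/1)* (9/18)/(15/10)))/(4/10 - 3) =70/13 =5.38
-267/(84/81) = -7209/28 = -257.46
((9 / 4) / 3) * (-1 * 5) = -15 / 4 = -3.75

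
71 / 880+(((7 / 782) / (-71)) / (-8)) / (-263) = 32398798 / 401562865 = 0.08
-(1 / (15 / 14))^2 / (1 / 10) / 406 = -28 / 1305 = -0.02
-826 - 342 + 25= -1143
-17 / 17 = -1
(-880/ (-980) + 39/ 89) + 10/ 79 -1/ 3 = 1167310/ 1033557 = 1.13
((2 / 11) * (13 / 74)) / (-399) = -13 / 162393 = -0.00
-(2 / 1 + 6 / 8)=-11 / 4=-2.75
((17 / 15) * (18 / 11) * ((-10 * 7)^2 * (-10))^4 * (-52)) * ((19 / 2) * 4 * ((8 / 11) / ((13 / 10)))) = -1430039595264000000000000 / 121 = -11818509051768595041322.31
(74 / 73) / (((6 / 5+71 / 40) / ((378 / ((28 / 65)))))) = 2597400 / 8687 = 299.00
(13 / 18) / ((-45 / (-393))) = 1703 / 270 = 6.31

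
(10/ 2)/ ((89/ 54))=270/ 89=3.03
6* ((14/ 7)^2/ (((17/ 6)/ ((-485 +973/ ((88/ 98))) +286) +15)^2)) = 327206356056/ 3068869808761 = 0.11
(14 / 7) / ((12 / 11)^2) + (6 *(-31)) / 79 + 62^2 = 21860839 / 5688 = 3843.33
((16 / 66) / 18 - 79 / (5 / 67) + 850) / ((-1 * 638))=309751 / 947430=0.33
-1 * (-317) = 317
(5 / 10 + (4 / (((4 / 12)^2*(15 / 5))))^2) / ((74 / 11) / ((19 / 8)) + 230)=60401 / 97324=0.62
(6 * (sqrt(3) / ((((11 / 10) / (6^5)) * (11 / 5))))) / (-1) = -2332800 * sqrt(3) / 121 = -33392.79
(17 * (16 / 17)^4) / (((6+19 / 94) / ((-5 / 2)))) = -15400960 / 2864279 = -5.38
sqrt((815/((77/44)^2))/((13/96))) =16 * sqrt(63570)/91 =44.33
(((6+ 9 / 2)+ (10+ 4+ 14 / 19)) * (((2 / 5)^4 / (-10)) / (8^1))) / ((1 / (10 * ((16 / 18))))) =-7672 / 106875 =-0.07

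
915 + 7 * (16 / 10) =4631 / 5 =926.20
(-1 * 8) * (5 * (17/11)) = -680/11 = -61.82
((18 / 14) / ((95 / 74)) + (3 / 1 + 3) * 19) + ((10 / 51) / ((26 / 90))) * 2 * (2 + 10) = 19295196 / 146965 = 131.29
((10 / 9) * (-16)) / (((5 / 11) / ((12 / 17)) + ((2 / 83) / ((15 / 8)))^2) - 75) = 1212464000 / 5071153861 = 0.24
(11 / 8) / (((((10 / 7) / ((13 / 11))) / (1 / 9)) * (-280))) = -13 / 28800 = -0.00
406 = 406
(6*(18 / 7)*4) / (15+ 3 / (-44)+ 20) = 19008 / 10759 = 1.77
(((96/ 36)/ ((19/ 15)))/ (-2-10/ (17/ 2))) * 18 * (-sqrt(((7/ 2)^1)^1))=340 * sqrt(14)/ 57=22.32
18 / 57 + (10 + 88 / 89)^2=18220722 / 150499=121.07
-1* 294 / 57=-98 / 19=-5.16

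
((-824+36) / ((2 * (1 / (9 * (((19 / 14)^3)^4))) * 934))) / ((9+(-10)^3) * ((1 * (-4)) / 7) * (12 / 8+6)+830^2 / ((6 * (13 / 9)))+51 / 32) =-17004898523185314963 / 9607133630295921378176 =-0.00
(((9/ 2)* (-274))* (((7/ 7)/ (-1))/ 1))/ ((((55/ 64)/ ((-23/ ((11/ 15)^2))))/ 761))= -62153853120/ 1331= -46697109.78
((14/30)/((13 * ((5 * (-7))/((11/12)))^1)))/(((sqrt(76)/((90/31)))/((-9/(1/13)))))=99 * sqrt(19)/11780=0.04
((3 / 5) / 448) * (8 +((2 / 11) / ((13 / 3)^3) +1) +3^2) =65259 / 2706704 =0.02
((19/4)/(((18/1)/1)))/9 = 0.03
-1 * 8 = -8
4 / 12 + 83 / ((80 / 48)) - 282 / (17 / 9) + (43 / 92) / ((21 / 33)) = -16163569 / 164220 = -98.43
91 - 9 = 82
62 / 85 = 0.73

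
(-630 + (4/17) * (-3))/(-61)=10722/1037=10.34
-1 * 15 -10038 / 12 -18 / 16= -6821 / 8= -852.62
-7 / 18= -0.39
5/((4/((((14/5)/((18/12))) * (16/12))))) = 3.11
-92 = -92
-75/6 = -25/2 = -12.50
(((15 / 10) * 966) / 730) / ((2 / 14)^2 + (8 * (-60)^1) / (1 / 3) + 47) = -7889 / 5536320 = -0.00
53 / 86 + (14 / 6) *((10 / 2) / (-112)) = 0.51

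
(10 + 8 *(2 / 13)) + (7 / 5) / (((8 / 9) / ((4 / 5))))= 8119 / 650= 12.49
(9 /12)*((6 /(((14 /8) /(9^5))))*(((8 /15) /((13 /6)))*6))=102036672 /455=224256.42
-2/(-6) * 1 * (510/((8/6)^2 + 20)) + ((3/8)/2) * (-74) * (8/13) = -933/1274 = -0.73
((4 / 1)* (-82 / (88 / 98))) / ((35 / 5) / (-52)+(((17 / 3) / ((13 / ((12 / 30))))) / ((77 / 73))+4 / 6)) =-7312760 / 13961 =-523.80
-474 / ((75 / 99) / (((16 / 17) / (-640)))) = 7821 / 8500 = 0.92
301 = 301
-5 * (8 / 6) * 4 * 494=-39520 / 3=-13173.33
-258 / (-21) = 86 / 7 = 12.29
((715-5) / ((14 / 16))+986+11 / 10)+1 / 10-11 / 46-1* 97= 2739237 / 1610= 1701.39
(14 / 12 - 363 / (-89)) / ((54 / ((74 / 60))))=103637 / 865080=0.12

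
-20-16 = -36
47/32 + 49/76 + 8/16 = 1589/608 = 2.61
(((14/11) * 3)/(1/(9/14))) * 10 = 270/11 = 24.55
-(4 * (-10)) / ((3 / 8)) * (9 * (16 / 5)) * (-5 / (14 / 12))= -92160 / 7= -13165.71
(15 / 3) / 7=5 / 7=0.71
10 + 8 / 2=14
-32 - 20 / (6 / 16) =-256 / 3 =-85.33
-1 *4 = -4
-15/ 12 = -5/ 4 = -1.25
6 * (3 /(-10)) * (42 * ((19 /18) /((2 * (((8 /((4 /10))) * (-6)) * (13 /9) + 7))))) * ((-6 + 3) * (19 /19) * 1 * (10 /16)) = -3591 /7984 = -0.45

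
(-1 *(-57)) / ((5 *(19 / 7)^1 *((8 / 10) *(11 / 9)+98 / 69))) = 4347 / 2482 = 1.75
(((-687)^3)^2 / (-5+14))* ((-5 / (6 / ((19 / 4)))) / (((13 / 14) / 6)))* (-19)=147595514468878705635 / 26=5676750556495334832.12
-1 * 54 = -54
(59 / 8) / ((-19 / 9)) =-531 / 152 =-3.49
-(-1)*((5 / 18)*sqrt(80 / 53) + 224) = 10*sqrt(265) / 477 + 224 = 224.34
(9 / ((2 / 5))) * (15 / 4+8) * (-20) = -10575 / 2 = -5287.50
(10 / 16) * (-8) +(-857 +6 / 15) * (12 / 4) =-2574.80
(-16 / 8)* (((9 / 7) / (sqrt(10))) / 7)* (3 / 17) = -27* sqrt(10) / 4165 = -0.02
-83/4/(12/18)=-249/8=-31.12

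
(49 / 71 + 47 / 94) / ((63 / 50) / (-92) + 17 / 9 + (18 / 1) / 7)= 24488100 / 91492801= 0.27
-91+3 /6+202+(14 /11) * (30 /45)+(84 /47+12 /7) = 2515567 /21714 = 115.85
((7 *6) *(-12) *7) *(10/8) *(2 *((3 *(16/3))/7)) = -20160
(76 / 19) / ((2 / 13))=26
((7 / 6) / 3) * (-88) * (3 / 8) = -77 / 6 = -12.83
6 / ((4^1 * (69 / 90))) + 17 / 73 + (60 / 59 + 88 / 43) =5.25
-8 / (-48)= 1 / 6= 0.17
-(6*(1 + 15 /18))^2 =-121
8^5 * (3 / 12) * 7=57344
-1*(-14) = 14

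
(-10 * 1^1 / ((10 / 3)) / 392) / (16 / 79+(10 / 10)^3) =-237 / 37240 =-0.01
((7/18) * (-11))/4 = -77/72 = -1.07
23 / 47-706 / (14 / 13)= -215522 / 329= -655.08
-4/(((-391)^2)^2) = -0.00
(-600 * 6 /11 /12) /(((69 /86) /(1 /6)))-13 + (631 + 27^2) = 1018073 /759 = 1341.33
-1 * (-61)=61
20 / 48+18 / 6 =41 / 12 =3.42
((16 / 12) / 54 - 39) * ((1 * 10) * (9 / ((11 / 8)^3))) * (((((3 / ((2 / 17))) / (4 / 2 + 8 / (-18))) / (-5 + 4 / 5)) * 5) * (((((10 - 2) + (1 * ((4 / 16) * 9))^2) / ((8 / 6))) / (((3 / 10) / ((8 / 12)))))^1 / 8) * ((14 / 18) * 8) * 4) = 529720000 / 297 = 1783569.02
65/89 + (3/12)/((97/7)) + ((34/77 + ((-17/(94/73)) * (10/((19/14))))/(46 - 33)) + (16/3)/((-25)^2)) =-363731122682659/57877337017500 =-6.28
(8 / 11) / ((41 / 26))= 208 / 451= 0.46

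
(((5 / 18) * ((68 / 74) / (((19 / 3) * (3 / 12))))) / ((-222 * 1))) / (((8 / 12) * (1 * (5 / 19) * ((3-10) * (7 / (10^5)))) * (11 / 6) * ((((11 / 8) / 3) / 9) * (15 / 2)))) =97920000 / 8116801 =12.06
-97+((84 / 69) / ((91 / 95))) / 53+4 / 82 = -96.93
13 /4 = 3.25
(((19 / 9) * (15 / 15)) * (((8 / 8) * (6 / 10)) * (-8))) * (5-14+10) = -152 / 15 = -10.13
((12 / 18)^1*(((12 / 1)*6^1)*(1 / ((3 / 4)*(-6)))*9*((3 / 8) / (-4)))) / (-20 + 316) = 9 / 296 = 0.03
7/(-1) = -7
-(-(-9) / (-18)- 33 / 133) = 199 / 266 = 0.75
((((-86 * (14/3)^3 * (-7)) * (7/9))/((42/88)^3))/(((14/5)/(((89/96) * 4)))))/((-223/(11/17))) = -125509679680/74618253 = -1682.02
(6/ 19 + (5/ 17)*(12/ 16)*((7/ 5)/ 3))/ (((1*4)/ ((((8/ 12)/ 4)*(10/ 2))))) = 2705/ 31008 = 0.09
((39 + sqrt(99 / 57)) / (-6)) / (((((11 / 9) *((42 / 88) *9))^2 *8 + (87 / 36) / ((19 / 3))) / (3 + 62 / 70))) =-67184 / 587545 - 272 *sqrt(627) / 1762635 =-0.12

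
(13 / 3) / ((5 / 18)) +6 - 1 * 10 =58 / 5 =11.60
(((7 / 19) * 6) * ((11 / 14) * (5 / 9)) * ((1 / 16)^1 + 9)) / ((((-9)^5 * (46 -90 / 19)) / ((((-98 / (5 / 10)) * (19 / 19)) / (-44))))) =-725 / 45349632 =-0.00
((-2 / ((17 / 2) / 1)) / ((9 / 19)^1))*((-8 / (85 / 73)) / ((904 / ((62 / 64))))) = 0.00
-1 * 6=-6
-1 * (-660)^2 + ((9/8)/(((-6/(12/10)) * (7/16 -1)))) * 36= -2177928/5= -435585.60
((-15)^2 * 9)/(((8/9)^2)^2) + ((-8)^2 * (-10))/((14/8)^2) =609072185/200704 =3034.68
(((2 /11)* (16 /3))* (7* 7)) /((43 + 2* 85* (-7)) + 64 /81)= -42336 /1021273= -0.04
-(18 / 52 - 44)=1135 / 26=43.65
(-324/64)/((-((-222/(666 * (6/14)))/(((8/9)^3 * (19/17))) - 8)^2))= 479084544/7649776369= 0.06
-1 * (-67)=67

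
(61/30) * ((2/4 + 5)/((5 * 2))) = 671/600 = 1.12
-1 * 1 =-1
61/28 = 2.18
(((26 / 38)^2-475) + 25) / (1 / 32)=-5192992 / 361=-14385.02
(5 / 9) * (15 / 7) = 25 / 21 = 1.19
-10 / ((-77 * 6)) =5 / 231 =0.02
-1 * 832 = -832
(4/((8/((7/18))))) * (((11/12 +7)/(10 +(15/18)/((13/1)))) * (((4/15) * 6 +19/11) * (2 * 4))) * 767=80894723/25905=3122.75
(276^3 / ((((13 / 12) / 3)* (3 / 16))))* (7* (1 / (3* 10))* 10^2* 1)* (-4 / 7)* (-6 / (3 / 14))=1507041607680 / 13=115926277513.85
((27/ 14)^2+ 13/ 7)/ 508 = 1093/ 99568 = 0.01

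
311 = 311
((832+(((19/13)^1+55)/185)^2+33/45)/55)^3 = 2267460691632156200663724857/653076808022401927734375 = 3471.97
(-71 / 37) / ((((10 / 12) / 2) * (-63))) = 284 / 3885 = 0.07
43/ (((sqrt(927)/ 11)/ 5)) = 2365 * sqrt(103)/ 309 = 77.68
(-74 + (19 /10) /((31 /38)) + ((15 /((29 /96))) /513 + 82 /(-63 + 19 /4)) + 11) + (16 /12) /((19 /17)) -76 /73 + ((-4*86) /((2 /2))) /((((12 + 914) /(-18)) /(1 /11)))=-1358830763257604 /22195095041955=-61.22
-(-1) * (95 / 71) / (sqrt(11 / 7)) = 95 * sqrt(77) / 781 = 1.07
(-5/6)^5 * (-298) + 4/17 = 7931177/66096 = 119.99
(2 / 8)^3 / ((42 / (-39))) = -13 / 896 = -0.01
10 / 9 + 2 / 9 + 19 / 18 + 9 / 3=97 / 18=5.39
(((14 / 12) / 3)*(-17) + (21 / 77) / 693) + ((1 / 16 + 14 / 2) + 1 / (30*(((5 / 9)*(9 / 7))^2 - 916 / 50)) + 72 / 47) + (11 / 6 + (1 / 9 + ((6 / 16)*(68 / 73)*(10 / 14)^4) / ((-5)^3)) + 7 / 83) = 347411341338448543 / 86638836187385328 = 4.01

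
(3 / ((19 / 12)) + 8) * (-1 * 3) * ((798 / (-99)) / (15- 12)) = 2632 / 33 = 79.76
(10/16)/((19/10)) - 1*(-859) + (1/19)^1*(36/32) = 130627/152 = 859.39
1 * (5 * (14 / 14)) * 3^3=135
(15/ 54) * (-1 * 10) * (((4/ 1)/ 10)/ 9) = -10/ 81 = -0.12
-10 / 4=-5 / 2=-2.50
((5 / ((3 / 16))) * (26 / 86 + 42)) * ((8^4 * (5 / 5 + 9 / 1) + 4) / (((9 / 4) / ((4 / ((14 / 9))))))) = 6812664320 / 129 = 52811351.32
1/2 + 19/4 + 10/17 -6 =-0.16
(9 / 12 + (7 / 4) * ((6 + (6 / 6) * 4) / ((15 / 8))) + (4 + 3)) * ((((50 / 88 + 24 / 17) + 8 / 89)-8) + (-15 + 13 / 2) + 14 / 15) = -552584347 / 2396592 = -230.57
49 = 49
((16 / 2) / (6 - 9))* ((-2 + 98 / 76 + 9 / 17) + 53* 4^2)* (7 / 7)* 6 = -4381528 / 323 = -13565.10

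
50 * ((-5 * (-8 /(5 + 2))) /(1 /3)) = 6000 /7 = 857.14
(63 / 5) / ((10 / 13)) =819 / 50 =16.38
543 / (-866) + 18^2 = 280041 / 866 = 323.37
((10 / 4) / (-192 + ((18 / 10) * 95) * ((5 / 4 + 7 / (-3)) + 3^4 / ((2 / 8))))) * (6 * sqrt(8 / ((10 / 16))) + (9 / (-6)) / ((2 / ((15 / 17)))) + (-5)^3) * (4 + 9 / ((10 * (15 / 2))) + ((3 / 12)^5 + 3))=-311545573 / 7663245312 + 182297 * sqrt(5) / 58695200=-0.03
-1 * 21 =-21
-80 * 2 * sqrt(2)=-160 * sqrt(2)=-226.27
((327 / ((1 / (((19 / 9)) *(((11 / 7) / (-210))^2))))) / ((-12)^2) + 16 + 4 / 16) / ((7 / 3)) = 15169768591 / 2178187200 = 6.96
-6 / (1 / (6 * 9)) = -324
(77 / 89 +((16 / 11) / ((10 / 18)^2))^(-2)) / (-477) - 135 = -9626275697537 / 71304738048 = -135.00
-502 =-502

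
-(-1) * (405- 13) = 392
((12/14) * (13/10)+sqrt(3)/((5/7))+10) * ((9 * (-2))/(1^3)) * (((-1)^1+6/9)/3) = 14 * sqrt(3)/5+778/35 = 27.08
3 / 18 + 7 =43 / 6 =7.17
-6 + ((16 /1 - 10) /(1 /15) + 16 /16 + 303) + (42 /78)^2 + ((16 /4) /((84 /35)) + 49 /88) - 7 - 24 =16040051 /44616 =359.51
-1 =-1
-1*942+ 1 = -941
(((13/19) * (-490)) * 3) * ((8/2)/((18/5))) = -63700/57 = -1117.54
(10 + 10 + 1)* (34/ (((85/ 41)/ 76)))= 130872/ 5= 26174.40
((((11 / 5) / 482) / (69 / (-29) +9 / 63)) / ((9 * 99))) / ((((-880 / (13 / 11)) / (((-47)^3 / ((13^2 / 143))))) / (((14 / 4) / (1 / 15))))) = -147532483 / 10398706560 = -0.01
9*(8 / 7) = 72 / 7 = 10.29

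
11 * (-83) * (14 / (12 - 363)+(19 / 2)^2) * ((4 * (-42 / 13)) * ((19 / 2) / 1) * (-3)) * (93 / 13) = -476767289845 / 2197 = -217008324.92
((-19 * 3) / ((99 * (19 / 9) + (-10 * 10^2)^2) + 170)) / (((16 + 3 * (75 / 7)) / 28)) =-11172 / 337127723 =-0.00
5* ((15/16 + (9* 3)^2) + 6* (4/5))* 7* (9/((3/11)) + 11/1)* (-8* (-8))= 72415728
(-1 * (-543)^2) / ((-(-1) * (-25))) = 294849 / 25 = 11793.96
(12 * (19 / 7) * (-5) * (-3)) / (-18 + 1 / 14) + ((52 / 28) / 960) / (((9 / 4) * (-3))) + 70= 486709537 / 11385360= 42.75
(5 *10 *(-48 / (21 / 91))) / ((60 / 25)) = -13000 / 3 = -4333.33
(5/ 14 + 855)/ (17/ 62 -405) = -371225/ 175651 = -2.11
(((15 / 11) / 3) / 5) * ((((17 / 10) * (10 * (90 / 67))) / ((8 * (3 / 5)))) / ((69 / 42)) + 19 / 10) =36952 / 84755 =0.44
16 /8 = 2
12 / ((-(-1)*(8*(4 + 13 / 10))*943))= 15 / 49979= 0.00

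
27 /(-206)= -0.13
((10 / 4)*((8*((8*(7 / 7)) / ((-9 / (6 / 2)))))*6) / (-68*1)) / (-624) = -5 / 663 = -0.01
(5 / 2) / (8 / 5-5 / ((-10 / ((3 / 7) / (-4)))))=700 / 433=1.62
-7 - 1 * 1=-8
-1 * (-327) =327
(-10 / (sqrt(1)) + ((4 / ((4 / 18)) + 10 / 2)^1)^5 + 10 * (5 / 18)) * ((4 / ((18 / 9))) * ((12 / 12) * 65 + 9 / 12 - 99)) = -3852146963 / 9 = -428016329.22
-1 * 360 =-360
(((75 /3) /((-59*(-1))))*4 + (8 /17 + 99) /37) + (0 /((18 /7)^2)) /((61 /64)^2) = 162669 /37111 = 4.38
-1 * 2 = -2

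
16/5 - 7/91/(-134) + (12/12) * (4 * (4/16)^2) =60109/17420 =3.45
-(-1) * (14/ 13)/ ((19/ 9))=126/ 247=0.51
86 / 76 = 43 / 38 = 1.13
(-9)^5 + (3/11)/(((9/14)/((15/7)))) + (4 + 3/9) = -1948444/33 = -59043.76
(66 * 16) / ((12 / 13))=1144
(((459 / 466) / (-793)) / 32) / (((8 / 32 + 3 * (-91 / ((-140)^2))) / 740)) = -14860125 / 122132309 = -0.12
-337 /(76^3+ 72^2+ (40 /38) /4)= -6403 /8439045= -0.00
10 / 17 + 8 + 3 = 11.59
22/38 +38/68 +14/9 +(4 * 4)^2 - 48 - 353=-827371/5814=-142.31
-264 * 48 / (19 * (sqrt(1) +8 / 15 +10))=-190080 / 3287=-57.83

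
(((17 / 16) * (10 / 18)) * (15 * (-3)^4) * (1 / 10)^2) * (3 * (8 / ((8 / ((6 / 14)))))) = 4131 / 448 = 9.22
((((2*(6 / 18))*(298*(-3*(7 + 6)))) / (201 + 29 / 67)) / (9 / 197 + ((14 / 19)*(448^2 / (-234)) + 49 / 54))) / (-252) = -0.00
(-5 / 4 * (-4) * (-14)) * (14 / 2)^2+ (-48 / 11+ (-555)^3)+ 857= -1880520976 / 11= -170956452.36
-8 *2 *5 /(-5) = 16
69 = 69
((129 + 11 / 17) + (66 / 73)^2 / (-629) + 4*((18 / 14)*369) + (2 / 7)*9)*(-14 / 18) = -47629473734 / 30167469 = -1578.84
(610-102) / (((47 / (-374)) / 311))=-59087512 / 47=-1257181.11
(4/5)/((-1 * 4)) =-1/5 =-0.20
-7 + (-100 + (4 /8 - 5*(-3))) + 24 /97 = -17703 /194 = -91.25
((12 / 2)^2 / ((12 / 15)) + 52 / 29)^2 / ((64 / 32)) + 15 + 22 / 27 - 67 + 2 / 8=94811905 / 90828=1043.86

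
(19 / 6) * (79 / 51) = 1501 / 306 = 4.91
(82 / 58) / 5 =41 / 145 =0.28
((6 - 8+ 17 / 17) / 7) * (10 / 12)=-5 / 42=-0.12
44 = 44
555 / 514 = 1.08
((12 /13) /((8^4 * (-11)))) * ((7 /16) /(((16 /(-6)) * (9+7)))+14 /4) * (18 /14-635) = 0.05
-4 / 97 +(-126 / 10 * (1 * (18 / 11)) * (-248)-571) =24232999 / 5335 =4542.27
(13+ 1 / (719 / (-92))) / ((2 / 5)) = 46275 / 1438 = 32.18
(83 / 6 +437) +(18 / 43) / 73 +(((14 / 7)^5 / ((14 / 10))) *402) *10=12173466521 / 131838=92336.55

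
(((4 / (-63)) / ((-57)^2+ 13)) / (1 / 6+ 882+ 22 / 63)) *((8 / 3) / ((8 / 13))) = -52 / 544086921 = -0.00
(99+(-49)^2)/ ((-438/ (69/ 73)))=-28750/ 5329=-5.40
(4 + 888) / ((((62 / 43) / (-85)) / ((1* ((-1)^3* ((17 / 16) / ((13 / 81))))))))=1122344505 / 3224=348121.74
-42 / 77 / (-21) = 2 / 77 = 0.03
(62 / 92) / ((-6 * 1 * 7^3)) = -31 / 94668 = -0.00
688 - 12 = 676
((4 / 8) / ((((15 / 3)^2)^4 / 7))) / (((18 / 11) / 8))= 154 / 3515625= 0.00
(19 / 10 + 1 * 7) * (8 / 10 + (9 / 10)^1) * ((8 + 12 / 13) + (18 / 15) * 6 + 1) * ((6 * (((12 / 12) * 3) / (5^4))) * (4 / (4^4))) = 15155721 / 130000000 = 0.12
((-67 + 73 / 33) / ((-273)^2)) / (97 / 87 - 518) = 62002 / 36866440611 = 0.00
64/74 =32/37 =0.86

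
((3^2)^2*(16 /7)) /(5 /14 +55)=2592 /775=3.34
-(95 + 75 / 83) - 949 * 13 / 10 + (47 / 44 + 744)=-10673617 / 18260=-584.54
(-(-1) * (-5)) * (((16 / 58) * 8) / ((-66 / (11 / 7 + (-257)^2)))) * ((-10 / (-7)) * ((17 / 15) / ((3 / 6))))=1676803840 / 46893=35758.08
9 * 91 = 819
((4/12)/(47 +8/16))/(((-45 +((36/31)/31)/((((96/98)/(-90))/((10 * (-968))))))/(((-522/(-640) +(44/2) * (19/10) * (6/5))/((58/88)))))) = 287393777/17617318605000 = 0.00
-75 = -75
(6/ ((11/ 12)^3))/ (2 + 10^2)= 1728/ 22627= 0.08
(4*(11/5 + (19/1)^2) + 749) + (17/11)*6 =121609/55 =2211.07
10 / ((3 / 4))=13.33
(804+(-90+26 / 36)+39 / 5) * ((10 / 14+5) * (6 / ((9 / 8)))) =4161728 / 189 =22019.72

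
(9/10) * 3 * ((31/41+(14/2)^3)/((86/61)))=11606409/17630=658.33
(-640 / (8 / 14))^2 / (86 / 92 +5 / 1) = 8243200 / 39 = 211364.10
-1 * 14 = -14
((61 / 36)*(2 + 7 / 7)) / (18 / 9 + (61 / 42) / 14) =2.42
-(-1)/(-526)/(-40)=1/21040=0.00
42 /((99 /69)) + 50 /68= 11223 /374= 30.01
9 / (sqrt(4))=9 / 2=4.50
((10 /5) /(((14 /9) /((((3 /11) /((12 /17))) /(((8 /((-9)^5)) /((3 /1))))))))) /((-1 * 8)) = 27103491 /19712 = 1374.97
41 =41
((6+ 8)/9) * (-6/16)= -7/12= -0.58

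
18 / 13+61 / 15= 1063 / 195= 5.45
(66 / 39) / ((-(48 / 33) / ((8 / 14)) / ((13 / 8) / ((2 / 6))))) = -363 / 112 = -3.24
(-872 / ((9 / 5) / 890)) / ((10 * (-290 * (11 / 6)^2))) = 155216 / 3509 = 44.23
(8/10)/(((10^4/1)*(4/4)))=1/12500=0.00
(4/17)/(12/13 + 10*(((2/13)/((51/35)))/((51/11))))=1989/9728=0.20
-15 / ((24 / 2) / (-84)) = 105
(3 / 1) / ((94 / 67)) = 201 / 94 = 2.14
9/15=0.60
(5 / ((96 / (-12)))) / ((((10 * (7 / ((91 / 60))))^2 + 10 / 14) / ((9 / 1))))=-10647 / 4033352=-0.00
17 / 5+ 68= 357 / 5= 71.40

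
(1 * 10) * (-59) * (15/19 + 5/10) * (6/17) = -86730/323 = -268.51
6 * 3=18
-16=-16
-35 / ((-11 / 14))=490 / 11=44.55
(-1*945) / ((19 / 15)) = -14175 / 19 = -746.05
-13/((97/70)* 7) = -130/97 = -1.34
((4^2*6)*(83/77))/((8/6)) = 5976/77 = 77.61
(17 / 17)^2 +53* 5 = 266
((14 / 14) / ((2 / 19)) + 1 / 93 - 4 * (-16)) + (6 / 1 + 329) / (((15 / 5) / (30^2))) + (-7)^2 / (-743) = 13899048925 / 138198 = 100573.44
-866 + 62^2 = 2978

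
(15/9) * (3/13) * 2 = 10/13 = 0.77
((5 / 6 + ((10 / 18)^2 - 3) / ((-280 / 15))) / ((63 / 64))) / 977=11824 / 11633139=0.00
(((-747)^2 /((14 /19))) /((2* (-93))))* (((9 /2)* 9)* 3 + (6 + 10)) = -971865675 /1736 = -559830.46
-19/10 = -1.90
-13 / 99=-0.13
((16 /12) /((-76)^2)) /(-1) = -1 /4332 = -0.00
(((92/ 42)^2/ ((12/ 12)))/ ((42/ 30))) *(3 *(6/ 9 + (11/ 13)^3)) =88734460/ 6782139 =13.08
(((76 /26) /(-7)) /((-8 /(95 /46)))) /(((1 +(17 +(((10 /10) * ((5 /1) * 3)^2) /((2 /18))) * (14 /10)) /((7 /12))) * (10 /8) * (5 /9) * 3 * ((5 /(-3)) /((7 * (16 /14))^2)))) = -103968 /255876725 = -0.00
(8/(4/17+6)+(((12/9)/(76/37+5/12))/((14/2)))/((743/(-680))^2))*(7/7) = 302772792828/224676766363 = 1.35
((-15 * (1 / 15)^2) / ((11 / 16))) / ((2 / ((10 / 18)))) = -8 / 297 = -0.03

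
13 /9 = 1.44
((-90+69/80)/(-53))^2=50851161/17977600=2.83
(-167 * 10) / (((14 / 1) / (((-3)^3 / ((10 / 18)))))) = 40581 / 7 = 5797.29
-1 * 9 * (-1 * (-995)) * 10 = -89550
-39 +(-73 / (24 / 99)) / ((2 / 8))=-2487 / 2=-1243.50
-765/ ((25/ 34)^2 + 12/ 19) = -16802460/ 25747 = -652.60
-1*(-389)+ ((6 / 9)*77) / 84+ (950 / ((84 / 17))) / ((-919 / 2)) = 45066179 / 115794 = 389.19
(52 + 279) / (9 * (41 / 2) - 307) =-662 / 245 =-2.70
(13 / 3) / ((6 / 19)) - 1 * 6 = 139 / 18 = 7.72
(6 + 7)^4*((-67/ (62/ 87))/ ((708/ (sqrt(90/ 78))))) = -4268771*sqrt(195)/ 14632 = -4073.96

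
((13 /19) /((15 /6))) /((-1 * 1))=-26 /95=-0.27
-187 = -187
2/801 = 0.00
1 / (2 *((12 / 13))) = 13 / 24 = 0.54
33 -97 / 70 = 31.61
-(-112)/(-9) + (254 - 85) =1409/9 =156.56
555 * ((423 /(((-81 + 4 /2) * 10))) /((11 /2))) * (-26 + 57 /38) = 1323.76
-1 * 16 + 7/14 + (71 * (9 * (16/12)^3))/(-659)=-70375/3954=-17.80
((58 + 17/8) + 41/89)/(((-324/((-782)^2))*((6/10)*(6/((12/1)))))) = -381168.66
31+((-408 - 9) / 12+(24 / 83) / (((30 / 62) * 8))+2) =-2781 / 1660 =-1.68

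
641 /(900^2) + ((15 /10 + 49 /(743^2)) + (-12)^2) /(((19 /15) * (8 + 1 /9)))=8783830377523283 /620210490030000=14.16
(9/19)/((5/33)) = 297/95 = 3.13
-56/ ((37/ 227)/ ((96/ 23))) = -1220352/ 851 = -1434.02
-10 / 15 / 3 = -2 / 9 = -0.22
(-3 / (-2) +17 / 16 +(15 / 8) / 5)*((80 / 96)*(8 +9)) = 3995 / 96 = 41.61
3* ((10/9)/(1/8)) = 80/3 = 26.67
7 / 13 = 0.54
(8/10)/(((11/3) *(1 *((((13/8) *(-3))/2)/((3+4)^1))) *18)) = -224/6435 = -0.03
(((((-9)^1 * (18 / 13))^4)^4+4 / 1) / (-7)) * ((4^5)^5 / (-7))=253361146651893113821419140950755245077036552683520 / 32605413849975812209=7770523871209230660594006000000.00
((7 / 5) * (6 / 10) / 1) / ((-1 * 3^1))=-7 / 25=-0.28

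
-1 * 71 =-71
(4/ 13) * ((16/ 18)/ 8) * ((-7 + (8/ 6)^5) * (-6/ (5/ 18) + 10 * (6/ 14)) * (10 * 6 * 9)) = 2188064/ 2457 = 890.54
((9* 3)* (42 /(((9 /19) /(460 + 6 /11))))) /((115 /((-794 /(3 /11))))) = -27911986.02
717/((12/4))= 239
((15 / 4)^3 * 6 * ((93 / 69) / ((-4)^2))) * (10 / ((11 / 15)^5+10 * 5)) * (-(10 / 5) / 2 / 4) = -1191744140625 / 898033073152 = -1.33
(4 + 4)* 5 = 40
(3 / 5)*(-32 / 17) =-96 / 85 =-1.13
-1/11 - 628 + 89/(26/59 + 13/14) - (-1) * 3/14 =-562.88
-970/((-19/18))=17460/19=918.95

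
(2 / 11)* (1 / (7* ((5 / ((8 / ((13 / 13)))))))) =16 / 385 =0.04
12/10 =6/5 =1.20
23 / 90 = 0.26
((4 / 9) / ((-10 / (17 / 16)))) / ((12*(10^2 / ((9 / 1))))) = -17 / 48000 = -0.00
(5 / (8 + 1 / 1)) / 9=5 / 81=0.06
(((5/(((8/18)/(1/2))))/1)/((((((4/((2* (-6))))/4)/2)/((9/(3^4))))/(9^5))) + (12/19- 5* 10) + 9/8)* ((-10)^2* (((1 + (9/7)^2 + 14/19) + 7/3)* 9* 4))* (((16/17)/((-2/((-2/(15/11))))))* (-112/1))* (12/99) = 22038581884979200/128877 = 171004771099.41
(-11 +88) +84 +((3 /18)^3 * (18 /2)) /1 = 3865 /24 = 161.04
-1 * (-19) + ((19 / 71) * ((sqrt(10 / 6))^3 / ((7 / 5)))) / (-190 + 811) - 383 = -364 + 475 * sqrt(15) / 2777733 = -364.00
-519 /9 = -57.67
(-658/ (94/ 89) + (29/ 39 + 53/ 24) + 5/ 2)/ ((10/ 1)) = -12845/ 208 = -61.75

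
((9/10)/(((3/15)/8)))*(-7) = -252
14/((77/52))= 104/11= 9.45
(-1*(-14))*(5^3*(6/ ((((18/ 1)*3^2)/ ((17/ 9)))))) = 29750/ 243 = 122.43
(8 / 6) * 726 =968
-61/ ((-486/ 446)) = 13603/ 243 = 55.98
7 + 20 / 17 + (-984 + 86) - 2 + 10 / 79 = -1197549 / 1343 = -891.70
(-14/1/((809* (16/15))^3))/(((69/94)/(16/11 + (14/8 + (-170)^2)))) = -470703137625/548688722481152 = -0.00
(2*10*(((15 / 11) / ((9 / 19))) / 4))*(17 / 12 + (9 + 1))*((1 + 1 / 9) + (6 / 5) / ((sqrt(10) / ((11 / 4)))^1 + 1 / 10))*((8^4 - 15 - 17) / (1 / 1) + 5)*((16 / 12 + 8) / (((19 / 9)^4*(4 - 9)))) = -758582042400*sqrt(10) / 36304687 - 25588447310790 / 399351557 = -130150.40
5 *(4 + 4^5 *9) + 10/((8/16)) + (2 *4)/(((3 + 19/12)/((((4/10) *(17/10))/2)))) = 63415816/1375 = 46120.59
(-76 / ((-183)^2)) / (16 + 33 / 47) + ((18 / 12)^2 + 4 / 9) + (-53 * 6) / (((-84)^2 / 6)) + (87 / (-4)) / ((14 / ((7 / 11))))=54232688987 / 37785861960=1.44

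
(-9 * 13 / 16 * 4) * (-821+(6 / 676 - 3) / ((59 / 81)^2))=8753433381 / 362024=24179.15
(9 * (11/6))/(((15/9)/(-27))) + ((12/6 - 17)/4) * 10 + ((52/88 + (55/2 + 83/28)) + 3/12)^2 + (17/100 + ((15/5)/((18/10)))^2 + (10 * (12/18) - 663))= 58242641/2668050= 21.83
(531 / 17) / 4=531 / 68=7.81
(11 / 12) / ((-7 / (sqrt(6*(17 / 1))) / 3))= -11*sqrt(102) / 28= -3.97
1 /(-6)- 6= -37 /6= -6.17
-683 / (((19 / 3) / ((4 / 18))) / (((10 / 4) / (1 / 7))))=-23905 / 57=-419.39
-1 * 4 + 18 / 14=-19 / 7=-2.71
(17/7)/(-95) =-17/665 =-0.03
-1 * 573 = -573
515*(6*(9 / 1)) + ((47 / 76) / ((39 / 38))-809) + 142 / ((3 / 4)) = 2120893 / 78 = 27190.94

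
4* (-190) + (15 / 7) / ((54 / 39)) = -31855 / 42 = -758.45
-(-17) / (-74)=-17 / 74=-0.23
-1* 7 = -7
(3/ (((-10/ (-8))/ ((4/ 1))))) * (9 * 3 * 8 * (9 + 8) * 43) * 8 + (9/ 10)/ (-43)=1042871499/ 86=12126412.78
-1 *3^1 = -3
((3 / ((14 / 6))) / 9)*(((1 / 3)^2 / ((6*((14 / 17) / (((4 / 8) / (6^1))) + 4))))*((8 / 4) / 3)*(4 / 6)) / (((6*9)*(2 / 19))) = 323 / 21677544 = 0.00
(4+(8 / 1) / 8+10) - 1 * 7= 8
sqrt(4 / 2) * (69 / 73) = 69 * sqrt(2) / 73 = 1.34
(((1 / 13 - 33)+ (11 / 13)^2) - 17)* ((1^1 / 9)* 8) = -7392 / 169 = -43.74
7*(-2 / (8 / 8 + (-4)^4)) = -14 / 257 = -0.05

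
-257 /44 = -5.84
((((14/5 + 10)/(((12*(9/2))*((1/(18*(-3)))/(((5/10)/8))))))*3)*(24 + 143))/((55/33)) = -6012/25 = -240.48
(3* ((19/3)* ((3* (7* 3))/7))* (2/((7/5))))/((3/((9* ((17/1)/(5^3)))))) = 17442/175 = 99.67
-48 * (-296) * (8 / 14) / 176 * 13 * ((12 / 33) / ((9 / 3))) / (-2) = -30784 / 847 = -36.34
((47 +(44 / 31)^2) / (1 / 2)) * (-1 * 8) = -753648 / 961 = -784.23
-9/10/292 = -9/2920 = -0.00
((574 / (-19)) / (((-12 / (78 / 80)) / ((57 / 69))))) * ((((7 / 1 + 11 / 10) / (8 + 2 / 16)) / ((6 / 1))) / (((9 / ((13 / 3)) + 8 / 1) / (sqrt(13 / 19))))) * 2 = 100737 * sqrt(247) / 28623500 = 0.06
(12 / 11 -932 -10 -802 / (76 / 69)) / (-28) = 697659 / 11704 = 59.61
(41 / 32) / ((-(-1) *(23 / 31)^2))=2.33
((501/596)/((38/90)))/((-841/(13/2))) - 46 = -876453613/19046968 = -46.02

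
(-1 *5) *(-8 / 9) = 40 / 9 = 4.44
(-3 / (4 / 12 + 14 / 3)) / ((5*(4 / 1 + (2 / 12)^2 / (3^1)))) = -0.03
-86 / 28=-43 / 14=-3.07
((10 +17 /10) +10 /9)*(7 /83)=8071 /7470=1.08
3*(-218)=-654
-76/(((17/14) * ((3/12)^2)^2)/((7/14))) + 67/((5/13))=-666153/85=-7837.09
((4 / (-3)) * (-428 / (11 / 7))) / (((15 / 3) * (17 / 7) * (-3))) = -83888 / 8415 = -9.97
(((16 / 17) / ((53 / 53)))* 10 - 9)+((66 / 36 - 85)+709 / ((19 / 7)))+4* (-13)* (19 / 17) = 233215 / 1938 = 120.34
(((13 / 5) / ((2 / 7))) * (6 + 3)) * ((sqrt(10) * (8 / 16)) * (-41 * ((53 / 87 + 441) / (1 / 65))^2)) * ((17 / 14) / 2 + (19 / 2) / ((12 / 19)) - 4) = -81314778257006125 * sqrt(10) / 5046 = -50959157099420.52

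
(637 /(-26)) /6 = -49 /12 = -4.08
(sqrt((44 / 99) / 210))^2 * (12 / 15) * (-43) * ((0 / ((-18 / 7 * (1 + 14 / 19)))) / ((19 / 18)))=0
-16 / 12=-4 / 3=-1.33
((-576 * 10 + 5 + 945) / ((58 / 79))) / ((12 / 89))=-16909555 / 348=-48590.68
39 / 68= 0.57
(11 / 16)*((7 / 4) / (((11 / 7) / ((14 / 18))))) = 0.60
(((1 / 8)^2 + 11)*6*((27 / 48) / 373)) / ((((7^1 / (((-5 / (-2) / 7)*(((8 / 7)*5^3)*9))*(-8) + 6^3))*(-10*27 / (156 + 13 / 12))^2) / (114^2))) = -28371329771395 / 131009536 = -216559.27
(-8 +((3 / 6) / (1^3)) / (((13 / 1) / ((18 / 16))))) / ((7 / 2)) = -1655 / 728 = -2.27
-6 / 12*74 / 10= -37 / 10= -3.70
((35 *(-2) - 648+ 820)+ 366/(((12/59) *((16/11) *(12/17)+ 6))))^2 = 885610862761/6906384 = 128230.76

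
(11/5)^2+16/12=463/75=6.17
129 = 129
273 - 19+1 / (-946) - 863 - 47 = -620577 / 946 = -656.00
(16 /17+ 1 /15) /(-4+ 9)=257 /1275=0.20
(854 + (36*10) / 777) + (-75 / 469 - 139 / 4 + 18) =58136257 / 69412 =837.55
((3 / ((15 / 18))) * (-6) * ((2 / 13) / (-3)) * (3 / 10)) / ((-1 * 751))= -108 / 244075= -0.00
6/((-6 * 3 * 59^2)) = -1/10443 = -0.00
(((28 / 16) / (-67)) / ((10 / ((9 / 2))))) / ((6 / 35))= -147 / 2144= -0.07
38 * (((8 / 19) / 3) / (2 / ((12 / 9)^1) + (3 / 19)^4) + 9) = 405464522 / 1173375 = 345.55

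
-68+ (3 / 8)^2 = -4343 / 64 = -67.86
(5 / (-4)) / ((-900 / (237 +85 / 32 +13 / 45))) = 345521 / 1036800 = 0.33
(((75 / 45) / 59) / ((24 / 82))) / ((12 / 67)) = 13735 / 25488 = 0.54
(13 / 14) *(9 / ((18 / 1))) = 13 / 28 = 0.46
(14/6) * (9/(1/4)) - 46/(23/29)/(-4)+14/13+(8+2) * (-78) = -17691/26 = -680.42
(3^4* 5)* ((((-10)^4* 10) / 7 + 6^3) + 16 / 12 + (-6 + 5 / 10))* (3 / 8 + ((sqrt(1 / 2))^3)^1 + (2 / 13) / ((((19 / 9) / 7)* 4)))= 82201095* sqrt(2) / 56 + 81625687335 / 27664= 5026501.58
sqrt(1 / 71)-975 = -975 + sqrt(71) / 71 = -974.88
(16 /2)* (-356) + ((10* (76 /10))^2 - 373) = 2555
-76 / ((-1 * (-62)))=-38 / 31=-1.23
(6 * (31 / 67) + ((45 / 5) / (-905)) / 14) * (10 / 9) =785339 / 254667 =3.08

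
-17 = -17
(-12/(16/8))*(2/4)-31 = -34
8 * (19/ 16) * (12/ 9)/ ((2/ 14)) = 266/ 3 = 88.67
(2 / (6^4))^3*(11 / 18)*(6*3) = 11 / 272097792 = 0.00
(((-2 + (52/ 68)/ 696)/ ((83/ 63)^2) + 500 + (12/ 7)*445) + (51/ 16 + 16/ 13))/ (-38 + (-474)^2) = 6260955865695/ 1110830262689056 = 0.01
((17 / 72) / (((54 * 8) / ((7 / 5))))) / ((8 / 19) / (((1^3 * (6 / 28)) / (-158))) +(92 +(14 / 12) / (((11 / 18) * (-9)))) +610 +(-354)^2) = 24871 / 4085950884480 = 0.00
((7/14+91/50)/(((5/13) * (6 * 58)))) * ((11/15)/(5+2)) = 143/78750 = 0.00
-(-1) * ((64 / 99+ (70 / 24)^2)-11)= -325 / 176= -1.85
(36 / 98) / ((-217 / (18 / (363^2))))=-36 / 155677753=-0.00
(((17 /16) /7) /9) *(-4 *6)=-17 /42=-0.40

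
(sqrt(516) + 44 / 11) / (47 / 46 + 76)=184 / 3543 + 92 * sqrt(129) / 3543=0.35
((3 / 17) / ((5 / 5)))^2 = 9 / 289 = 0.03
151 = 151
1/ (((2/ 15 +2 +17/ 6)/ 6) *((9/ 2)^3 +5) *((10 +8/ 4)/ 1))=0.00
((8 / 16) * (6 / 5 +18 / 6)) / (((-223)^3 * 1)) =-21 / 110895670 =-0.00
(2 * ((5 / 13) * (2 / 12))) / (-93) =-5 / 3627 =-0.00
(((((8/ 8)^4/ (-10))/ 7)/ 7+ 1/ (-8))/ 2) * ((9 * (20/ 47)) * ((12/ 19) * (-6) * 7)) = 40338/ 6251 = 6.45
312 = 312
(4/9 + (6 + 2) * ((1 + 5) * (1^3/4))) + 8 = 184/9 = 20.44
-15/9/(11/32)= -4.85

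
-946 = -946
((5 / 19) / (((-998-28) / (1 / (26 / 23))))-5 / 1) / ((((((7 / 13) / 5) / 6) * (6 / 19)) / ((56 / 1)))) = -25343350 / 513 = -49402.24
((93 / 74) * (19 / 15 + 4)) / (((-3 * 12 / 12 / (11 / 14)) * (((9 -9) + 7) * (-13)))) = 26939 / 1414140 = 0.02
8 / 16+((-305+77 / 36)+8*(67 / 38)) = -197167 / 684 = -288.26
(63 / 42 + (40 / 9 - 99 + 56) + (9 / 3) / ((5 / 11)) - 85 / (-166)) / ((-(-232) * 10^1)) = -0.01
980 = 980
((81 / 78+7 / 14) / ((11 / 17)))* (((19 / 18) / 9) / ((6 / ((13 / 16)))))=1615 / 42768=0.04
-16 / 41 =-0.39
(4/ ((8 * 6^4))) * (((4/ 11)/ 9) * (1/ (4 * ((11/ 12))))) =1/ 235224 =0.00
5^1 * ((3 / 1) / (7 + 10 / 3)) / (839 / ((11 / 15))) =33 / 26009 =0.00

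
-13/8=-1.62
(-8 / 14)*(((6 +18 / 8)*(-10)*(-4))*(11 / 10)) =-1452 / 7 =-207.43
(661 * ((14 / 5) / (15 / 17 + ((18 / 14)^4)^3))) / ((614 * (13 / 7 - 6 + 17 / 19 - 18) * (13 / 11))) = -144802660722480047 / 25678841325762605760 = -0.01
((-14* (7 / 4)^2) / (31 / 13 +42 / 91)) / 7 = -637 / 296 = -2.15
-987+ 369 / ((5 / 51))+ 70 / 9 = 125306 / 45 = 2784.58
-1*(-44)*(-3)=-132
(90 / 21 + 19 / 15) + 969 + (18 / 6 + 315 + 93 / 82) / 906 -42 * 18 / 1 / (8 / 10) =77758607 / 2600220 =29.90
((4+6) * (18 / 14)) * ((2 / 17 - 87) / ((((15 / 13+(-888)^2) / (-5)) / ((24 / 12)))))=822900 / 58089493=0.01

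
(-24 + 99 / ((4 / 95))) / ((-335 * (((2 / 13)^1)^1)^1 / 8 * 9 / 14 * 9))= -564746 / 9045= -62.44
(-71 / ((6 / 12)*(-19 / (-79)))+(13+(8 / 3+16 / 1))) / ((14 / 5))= -159245 / 798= -199.56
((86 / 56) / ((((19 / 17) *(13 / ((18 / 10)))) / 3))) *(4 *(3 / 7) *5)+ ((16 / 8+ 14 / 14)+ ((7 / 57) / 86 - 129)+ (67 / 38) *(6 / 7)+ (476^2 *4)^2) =2564841503709106435 / 3122574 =821386940296.40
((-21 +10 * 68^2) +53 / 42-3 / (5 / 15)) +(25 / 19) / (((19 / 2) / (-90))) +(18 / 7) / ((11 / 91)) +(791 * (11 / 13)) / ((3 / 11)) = 35177913339 / 722722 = 48674.20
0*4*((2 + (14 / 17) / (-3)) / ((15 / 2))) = 0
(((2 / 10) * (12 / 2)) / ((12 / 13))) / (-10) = -13 / 100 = -0.13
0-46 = -46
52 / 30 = 26 / 15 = 1.73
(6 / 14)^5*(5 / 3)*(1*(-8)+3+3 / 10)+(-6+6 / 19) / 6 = -677385 / 638666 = -1.06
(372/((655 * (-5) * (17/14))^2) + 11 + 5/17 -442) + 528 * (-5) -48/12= -9530683045838/3099705625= -3074.71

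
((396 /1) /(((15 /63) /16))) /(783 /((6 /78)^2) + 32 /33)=4390848 /21834115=0.20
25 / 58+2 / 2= 83 / 58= 1.43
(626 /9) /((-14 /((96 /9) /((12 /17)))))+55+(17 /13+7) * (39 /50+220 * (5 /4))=418492127 /184275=2271.02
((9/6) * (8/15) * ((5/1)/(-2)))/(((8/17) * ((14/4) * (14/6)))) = -51/98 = -0.52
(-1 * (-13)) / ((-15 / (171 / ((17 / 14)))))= -10374 / 85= -122.05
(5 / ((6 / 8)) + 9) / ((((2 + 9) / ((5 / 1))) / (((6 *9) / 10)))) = 423 / 11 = 38.45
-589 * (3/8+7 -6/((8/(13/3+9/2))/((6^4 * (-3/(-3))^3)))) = 40422481/8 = 5052810.12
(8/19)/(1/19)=8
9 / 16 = 0.56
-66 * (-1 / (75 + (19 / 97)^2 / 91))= 28255227 / 32108393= 0.88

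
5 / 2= 2.50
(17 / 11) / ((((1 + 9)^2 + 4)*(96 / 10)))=85 / 54912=0.00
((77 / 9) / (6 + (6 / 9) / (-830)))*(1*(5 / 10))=415 / 582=0.71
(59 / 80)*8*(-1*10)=-59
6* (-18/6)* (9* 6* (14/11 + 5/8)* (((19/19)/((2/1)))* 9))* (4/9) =-40581/11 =-3689.18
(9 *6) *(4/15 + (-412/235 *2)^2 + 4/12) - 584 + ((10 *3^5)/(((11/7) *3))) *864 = 270608876534/607475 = 445465.04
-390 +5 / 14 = -5455 / 14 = -389.64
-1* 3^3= -27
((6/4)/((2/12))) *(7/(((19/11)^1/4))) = 2772/19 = 145.89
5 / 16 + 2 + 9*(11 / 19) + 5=3807 / 304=12.52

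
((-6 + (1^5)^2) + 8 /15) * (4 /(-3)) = 268 /45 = 5.96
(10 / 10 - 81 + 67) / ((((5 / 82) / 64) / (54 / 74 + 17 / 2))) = -125937.82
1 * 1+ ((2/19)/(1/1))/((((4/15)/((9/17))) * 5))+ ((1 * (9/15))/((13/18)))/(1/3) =148397/41990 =3.53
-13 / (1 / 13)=-169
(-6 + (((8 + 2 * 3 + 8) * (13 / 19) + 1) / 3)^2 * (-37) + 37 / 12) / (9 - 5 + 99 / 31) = -427973755 / 2898108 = -147.67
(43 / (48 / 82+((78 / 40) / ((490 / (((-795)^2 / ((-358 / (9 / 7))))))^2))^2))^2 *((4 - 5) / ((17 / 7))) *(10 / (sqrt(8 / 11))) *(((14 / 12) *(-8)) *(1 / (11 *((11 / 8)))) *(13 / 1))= 536575881908868252298884877433666070984891672339666698240 *sqrt(22) / 107806787862137399524874572107570850136136270504521697646971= 0.02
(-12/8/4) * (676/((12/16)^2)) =-1352/3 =-450.67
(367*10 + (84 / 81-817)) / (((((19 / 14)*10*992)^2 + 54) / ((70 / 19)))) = 132156185 / 2278022733099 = 0.00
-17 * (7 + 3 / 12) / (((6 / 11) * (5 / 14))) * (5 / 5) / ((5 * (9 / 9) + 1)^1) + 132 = 9559 / 360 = 26.55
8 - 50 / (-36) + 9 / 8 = 757 / 72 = 10.51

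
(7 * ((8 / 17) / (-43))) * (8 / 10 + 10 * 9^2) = -227024 / 3655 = -62.11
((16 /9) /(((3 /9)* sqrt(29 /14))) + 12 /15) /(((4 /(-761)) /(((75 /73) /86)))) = -38050* sqrt(406) /91031 - 11415 /6278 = -10.24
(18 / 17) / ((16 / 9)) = 81 / 136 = 0.60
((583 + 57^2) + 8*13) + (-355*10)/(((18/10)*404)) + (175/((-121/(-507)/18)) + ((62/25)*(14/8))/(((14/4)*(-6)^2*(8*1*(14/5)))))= 4220380383811/246375360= 17129.88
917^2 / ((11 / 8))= 6727112 / 11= 611555.64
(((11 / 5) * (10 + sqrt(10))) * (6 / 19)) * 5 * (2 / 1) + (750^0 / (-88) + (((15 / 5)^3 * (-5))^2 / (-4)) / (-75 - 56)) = 132 * sqrt(10) / 19 + 22832521 / 219032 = 126.21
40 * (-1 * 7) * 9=-2520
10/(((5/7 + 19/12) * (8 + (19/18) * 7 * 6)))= 2520/30301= 0.08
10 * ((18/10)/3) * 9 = 54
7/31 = 0.23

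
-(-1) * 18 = 18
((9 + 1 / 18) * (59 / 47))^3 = 1468.95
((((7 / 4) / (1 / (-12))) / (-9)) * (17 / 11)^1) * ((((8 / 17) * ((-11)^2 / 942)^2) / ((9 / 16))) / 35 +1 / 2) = 1188895579 / 658867770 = 1.80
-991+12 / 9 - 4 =-2981 / 3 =-993.67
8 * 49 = 392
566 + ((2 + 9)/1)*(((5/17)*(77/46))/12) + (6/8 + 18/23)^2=245530565/431664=568.80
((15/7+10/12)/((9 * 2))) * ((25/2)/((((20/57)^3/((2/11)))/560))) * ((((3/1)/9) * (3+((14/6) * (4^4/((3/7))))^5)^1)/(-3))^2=1663828228202994907942964000000000.00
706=706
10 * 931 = 9310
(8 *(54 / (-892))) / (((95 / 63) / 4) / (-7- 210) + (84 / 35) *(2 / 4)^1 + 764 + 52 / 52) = -29529360 / 46717146167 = -0.00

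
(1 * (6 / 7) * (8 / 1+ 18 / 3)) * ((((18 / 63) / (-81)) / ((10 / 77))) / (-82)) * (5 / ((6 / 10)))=110 / 3321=0.03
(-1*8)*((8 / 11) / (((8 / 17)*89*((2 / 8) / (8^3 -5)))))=-275808 / 979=-281.72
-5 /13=-0.38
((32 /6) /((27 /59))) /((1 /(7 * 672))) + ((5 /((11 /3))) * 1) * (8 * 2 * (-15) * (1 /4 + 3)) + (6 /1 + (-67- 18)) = 15942749 /297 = 53679.29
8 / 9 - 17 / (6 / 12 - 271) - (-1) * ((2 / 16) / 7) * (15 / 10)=0.98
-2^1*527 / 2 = -527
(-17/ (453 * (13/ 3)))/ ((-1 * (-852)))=-17/ 1672476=-0.00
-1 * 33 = -33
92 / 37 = 2.49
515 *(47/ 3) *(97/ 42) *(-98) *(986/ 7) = -2315014610/ 9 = -257223845.56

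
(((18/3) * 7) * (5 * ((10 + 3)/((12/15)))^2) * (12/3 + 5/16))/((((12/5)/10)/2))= 255084375/128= 1992846.68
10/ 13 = 0.77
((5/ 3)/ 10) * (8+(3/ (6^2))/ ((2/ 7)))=199/ 144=1.38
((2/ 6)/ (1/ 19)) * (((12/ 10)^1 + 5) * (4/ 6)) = 1178/ 45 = 26.18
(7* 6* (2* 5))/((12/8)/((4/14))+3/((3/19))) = 1680/97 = 17.32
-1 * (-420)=420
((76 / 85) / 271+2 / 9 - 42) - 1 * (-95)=53.23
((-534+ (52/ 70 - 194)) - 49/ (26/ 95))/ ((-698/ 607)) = 500610503/ 635180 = 788.14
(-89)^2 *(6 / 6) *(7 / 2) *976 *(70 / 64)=118379345 / 4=29594836.25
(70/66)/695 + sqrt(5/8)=7/4587 + sqrt(10)/4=0.79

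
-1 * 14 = -14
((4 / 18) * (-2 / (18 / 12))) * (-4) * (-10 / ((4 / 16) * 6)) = -640 / 81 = -7.90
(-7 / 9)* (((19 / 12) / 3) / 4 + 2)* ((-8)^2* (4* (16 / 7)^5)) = -5150605312 / 194481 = -26483.85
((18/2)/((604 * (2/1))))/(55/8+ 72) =9/95281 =0.00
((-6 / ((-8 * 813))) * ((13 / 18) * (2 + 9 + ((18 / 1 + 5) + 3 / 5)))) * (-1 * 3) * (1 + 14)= -2249 / 2168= -1.04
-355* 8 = -2840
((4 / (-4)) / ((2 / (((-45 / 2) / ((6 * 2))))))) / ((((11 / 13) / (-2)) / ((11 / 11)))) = -195 / 88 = -2.22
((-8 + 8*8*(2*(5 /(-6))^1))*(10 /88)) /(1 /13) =-5590 /33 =-169.39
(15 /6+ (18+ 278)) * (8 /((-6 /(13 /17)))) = -5174 /17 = -304.35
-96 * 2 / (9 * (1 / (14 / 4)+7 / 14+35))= -896 / 1503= -0.60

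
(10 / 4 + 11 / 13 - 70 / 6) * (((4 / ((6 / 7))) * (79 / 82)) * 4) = -717794 / 4797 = -149.63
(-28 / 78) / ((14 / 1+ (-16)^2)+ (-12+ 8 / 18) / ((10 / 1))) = -105 / 78637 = -0.00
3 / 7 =0.43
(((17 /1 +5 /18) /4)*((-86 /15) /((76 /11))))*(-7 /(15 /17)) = 17505257 /615600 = 28.44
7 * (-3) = -21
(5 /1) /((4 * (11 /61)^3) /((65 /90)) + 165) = 14753765 /486970077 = 0.03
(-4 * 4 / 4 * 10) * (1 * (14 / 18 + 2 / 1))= -1000 / 9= -111.11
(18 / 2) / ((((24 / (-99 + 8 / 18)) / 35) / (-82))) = 1272845 / 12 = 106070.42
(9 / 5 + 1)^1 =14 / 5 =2.80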